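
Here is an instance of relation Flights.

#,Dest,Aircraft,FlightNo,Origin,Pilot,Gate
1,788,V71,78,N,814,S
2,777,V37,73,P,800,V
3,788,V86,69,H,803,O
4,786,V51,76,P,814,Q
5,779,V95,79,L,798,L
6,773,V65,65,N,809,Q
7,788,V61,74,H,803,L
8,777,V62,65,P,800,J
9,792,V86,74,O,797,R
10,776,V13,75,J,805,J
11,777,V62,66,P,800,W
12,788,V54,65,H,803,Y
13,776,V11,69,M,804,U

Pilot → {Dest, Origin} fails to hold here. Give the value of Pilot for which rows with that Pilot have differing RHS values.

814

Pilot=814: rows 1, 4 → {Dest,Origin} takes values {(788, N), (786, P)} — violation
Pilot=800: rows 2, 8, 11 → {Dest,Origin} = (777, P), (777, P), (777, P) ✓
Pilot=803: rows 3, 7, 12 → {Dest,Origin} = (788, H), (788, H), (788, H) ✓
Pilot=798: row 5 → {Dest,Origin} = (779, L) ✓
Pilot=809: row 6 → {Dest,Origin} = (773, N) ✓
Pilot=797: row 9 → {Dest,Origin} = (792, O) ✓
Pilot=805: row 10 → {Dest,Origin} = (776, J) ✓
Pilot=804: row 13 → {Dest,Origin} = (776, M) ✓
The only Pilot value with inconsistent RHS is Pilot=814.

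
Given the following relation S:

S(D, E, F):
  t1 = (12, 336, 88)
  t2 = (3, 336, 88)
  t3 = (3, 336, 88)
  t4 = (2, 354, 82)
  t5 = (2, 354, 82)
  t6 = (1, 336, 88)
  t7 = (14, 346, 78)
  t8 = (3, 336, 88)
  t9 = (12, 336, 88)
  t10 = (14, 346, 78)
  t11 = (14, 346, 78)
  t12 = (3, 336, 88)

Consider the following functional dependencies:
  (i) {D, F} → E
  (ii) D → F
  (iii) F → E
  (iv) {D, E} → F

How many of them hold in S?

4

(i) {D, F} → E: every LHS value maps to a single RHS value — holds.
(ii) D → F: every LHS value maps to a single RHS value — holds.
(iii) F → E: every LHS value maps to a single RHS value — holds.
(iv) {D, E} → F: every LHS value maps to a single RHS value — holds.
4 of the 4 dependencies hold.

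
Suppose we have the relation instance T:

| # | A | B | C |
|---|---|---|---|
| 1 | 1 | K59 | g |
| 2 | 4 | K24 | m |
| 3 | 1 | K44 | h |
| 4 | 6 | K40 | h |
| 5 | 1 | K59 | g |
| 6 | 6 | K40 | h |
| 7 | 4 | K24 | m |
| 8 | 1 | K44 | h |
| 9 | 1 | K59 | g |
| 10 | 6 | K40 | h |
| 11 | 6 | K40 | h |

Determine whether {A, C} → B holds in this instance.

(A=1, C=g): rows 1, 5, 9 → B = K59, K59, K59 ✓
(A=4, C=m): rows 2, 7 → B = K24, K24 ✓
(A=1, C=h): rows 3, 8 → B = K44, K44 ✓
(A=6, C=h): rows 4, 6, 10, 11 → B = K40, K40, K40, K40 ✓
Every {A, C} value is associated with a single B value, so {A, C} → B holds.

Yes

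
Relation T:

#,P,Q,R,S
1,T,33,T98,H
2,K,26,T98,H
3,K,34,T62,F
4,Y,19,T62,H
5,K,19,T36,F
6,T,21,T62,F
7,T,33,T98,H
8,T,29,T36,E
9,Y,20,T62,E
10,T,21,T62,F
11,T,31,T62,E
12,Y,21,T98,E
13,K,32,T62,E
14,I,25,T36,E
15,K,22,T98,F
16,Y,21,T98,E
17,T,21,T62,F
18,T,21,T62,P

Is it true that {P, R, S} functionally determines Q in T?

Yes

(P=T, R=T98, S=H): rows 1, 7 → Q = 33, 33 ✓
(P=K, R=T98, S=H): row 2 → Q = 26 ✓
(P=K, R=T62, S=F): row 3 → Q = 34 ✓
(P=Y, R=T62, S=H): row 4 → Q = 19 ✓
(P=K, R=T36, S=F): row 5 → Q = 19 ✓
(P=T, R=T62, S=F): rows 6, 10, 17 → Q = 21, 21, 21 ✓
(P=T, R=T36, S=E): row 8 → Q = 29 ✓
(P=Y, R=T62, S=E): row 9 → Q = 20 ✓
(P=T, R=T62, S=E): row 11 → Q = 31 ✓
(P=Y, R=T98, S=E): rows 12, 16 → Q = 21, 21 ✓
(P=K, R=T62, S=E): row 13 → Q = 32 ✓
(P=I, R=T36, S=E): row 14 → Q = 25 ✓
(P=K, R=T98, S=F): row 15 → Q = 22 ✓
(P=T, R=T62, S=P): row 18 → Q = 21 ✓
Every {P, R, S} value is associated with a single Q value, so {P, R, S} -> Q holds.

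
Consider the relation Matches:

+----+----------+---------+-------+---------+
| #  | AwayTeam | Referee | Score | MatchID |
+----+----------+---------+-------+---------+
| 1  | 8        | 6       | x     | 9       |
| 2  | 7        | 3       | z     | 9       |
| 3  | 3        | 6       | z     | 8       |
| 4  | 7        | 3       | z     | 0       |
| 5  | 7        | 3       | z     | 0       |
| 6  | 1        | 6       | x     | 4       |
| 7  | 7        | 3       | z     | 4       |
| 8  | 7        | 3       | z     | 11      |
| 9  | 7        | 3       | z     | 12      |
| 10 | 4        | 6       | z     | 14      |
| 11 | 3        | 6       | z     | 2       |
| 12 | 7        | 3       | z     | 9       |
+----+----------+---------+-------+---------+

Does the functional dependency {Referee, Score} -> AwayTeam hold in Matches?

(Referee=6, Score=x): rows 1, 6 → AwayTeam takes values {8, 1} — violation
(Referee=3, Score=z): rows 2, 4, 5, 7, 8, 9, 12 → AwayTeam = 7, 7, 7, 7, 7, 7, 7 ✓
(Referee=6, Score=z): rows 3, 10, 11 → AwayTeam takes values {3, 4} — violation
Two rows agree on {Referee, Score} but differ on AwayTeam, so {Referee, Score} -> AwayTeam does not hold.

No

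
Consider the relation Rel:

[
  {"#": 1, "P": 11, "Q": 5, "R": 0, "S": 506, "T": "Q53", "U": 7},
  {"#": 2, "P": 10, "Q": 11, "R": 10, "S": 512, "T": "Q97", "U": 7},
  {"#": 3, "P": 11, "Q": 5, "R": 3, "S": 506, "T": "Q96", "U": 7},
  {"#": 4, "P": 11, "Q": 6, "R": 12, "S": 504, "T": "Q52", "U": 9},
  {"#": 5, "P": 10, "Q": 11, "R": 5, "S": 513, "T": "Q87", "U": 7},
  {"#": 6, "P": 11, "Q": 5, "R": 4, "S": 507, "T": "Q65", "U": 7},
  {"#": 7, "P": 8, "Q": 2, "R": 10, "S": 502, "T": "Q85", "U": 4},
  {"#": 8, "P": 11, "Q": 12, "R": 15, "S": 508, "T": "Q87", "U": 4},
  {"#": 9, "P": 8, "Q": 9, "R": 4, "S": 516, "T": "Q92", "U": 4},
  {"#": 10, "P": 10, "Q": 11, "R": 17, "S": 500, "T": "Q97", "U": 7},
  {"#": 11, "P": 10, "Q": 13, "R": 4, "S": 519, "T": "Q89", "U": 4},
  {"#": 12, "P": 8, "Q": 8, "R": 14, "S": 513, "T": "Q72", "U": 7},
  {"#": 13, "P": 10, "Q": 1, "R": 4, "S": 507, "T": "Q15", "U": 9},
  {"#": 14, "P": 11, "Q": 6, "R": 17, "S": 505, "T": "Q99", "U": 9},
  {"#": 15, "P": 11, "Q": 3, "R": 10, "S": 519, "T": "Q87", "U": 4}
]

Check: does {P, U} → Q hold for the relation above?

No

(P=11, U=7): rows 1, 3, 6 → Q = 5, 5, 5 ✓
(P=10, U=7): rows 2, 5, 10 → Q = 11, 11, 11 ✓
(P=11, U=9): rows 4, 14 → Q = 6, 6 ✓
(P=8, U=4): rows 7, 9 → Q takes values {2, 9} — violation
(P=11, U=4): rows 8, 15 → Q takes values {12, 3} — violation
(P=10, U=4): row 11 → Q = 13 ✓
(P=8, U=7): row 12 → Q = 8 ✓
(P=10, U=9): row 13 → Q = 1 ✓
Two rows agree on {P, U} but differ on Q, so {P, U} → Q does not hold.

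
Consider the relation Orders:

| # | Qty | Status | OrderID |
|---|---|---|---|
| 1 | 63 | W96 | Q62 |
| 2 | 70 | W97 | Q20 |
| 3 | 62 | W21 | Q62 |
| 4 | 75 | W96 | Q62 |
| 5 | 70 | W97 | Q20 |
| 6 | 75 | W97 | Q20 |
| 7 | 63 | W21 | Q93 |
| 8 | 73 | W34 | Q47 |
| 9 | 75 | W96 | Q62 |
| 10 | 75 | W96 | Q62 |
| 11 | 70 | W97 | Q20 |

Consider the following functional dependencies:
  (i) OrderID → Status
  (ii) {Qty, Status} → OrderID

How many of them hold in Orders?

1

(i) OrderID → Status: OrderID=Q62: rows 1, 3, 4, 9, 10 → Status takes values {W96, W21} — violation — fails.
(ii) {Qty, Status} → OrderID: every LHS value maps to a single RHS value — holds.
1 of the 2 dependencies holds.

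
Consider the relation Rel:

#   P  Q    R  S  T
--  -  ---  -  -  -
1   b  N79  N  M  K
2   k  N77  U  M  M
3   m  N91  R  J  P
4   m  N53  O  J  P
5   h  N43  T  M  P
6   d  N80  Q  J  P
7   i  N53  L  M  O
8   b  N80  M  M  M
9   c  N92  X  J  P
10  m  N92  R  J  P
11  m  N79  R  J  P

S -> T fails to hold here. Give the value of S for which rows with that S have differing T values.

S=M: rows 1, 2, 5, 7, 8 → T takes values {K, M, P, O} — violation
S=J: rows 3, 4, 6, 9, 10, 11 → T = P, P, P, P, P, P ✓
The only S value with inconsistent T is S=M.

M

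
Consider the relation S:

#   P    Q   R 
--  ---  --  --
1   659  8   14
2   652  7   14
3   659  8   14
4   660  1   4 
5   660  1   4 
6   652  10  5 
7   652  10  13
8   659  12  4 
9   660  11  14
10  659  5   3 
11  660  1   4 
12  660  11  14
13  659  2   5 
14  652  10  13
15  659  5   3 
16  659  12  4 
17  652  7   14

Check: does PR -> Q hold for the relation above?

Yes

(P=659, R=14): rows 1, 3 → Q = 8, 8 ✓
(P=652, R=14): rows 2, 17 → Q = 7, 7 ✓
(P=660, R=4): rows 4, 5, 11 → Q = 1, 1, 1 ✓
(P=652, R=5): row 6 → Q = 10 ✓
(P=652, R=13): rows 7, 14 → Q = 10, 10 ✓
(P=659, R=4): rows 8, 16 → Q = 12, 12 ✓
(P=660, R=14): rows 9, 12 → Q = 11, 11 ✓
(P=659, R=3): rows 10, 15 → Q = 5, 5 ✓
(P=659, R=5): row 13 → Q = 2 ✓
Every PR value is associated with a single Q value, so PR -> Q holds.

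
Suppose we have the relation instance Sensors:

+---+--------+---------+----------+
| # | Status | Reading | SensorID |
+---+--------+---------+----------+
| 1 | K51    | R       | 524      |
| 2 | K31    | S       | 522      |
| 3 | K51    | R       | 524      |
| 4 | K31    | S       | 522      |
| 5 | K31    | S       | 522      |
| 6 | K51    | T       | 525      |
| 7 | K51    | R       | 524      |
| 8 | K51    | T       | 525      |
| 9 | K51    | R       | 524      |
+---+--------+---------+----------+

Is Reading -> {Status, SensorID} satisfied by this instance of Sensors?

Yes

Reading=R: rows 1, 3, 7, 9 → {Status,SensorID} = (K51, 524), (K51, 524), (K51, 524), (K51, 524) ✓
Reading=S: rows 2, 4, 5 → {Status,SensorID} = (K31, 522), (K31, 522), (K31, 522) ✓
Reading=T: rows 6, 8 → {Status,SensorID} = (K51, 525), (K51, 525) ✓
Every Reading value is associated with a single {Status, SensorID} value, so Reading -> {Status, SensorID} holds.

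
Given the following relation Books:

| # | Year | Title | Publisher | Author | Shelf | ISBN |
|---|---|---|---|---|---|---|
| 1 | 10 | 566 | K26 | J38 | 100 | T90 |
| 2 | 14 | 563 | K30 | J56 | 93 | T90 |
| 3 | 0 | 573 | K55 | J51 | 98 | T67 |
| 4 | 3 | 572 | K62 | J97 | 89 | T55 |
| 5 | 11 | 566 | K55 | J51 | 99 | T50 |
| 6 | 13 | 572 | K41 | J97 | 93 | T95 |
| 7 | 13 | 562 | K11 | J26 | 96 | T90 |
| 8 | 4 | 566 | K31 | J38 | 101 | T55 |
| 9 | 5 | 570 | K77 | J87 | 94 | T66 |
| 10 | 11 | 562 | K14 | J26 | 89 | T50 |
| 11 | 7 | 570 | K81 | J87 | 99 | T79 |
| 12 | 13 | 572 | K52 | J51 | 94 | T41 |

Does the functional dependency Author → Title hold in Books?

Author=J38: rows 1, 8 → Title = 566, 566 ✓
Author=J56: row 2 → Title = 563 ✓
Author=J51: rows 3, 5, 12 → Title takes values {573, 566, 572} — violation
Author=J97: rows 4, 6 → Title = 572, 572 ✓
Author=J26: rows 7, 10 → Title = 562, 562 ✓
Author=J87: rows 9, 11 → Title = 570, 570 ✓
Two rows agree on Author but differ on Title, so Author → Title does not hold.

No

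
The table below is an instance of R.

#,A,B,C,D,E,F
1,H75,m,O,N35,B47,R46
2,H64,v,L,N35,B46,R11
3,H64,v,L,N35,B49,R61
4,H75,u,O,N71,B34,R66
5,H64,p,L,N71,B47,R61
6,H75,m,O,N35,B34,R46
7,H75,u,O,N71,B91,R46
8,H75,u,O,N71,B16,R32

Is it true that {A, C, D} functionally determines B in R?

Yes

(A=H75, C=O, D=N35): rows 1, 6 → B = m, m ✓
(A=H64, C=L, D=N35): rows 2, 3 → B = v, v ✓
(A=H75, C=O, D=N71): rows 4, 7, 8 → B = u, u, u ✓
(A=H64, C=L, D=N71): row 5 → B = p ✓
Every {A, C, D} value is associated with a single B value, so {A, C, D} -> B holds.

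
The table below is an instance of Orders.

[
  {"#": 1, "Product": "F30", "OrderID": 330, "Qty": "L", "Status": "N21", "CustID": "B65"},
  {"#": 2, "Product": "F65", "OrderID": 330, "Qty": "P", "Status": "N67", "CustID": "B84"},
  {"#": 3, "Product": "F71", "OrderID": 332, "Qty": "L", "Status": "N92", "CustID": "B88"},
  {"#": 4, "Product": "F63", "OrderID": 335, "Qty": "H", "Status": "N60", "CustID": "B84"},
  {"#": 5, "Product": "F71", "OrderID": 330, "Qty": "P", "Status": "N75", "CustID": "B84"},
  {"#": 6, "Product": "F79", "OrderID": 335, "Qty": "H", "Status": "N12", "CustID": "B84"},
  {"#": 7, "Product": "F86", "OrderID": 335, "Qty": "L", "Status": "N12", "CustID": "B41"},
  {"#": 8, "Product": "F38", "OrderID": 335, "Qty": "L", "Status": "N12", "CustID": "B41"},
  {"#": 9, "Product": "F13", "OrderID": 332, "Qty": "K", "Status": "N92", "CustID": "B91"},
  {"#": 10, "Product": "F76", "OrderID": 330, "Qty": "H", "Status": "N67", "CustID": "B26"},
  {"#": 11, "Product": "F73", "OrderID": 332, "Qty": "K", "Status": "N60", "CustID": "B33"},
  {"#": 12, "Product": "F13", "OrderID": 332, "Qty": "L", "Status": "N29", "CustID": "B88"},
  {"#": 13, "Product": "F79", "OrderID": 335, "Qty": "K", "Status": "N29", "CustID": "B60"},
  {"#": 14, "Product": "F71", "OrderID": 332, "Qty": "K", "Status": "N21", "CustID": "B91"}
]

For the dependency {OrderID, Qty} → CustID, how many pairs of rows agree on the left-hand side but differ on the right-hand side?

(OrderID=330, Qty=P): all 2 rows agree on CustID — 0 pairs.
(OrderID=332, Qty=L): all 2 rows agree on CustID — 0 pairs.
(OrderID=335, Qty=H): all 2 rows agree on CustID — 0 pairs.
(OrderID=335, Qty=L): all 2 rows agree on CustID — 0 pairs.
(OrderID=332, Qty=K): violating pairs (9,11), (11,14) — 2 pairs.

2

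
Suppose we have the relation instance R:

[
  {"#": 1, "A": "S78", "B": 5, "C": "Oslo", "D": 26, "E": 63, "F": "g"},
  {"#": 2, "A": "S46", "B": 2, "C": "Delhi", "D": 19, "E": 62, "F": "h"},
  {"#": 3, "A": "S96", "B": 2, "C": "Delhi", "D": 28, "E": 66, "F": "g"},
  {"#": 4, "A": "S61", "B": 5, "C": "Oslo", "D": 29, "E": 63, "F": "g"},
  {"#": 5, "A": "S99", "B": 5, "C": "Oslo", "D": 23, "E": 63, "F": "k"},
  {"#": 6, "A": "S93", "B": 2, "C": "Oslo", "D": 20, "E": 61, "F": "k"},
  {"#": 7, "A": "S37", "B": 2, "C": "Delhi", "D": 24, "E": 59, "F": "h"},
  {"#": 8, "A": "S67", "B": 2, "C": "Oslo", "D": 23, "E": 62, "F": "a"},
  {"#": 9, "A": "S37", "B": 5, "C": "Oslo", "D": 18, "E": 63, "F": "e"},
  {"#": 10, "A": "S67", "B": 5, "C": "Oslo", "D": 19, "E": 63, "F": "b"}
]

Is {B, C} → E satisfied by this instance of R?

No

(B=5, C=Oslo): rows 1, 4, 5, 9, 10 → E = 63, 63, 63, 63, 63 ✓
(B=2, C=Delhi): rows 2, 3, 7 → E takes values {62, 66, 59} — violation
(B=2, C=Oslo): rows 6, 8 → E takes values {61, 62} — violation
Two rows agree on {B, C} but differ on E, so {B, C} → E does not hold.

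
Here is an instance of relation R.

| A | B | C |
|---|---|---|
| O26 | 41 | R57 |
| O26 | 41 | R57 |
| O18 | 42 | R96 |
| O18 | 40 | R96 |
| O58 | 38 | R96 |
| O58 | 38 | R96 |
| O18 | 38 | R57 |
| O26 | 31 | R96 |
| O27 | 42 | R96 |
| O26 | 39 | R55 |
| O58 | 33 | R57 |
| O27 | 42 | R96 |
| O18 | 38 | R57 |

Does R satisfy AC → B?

No

(A=O26, C=R57): 2 rows → B = 41, 41 ✓
(A=O18, C=R96): 2 rows → B takes values {42, 40} — violation
(A=O58, C=R96): 2 rows → B = 38, 38 ✓
(A=O18, C=R57): 2 rows → B = 38, 38 ✓
(A=O26, C=R96): 1 row → B = 31 ✓
(A=O27, C=R96): 2 rows → B = 42, 42 ✓
(A=O26, C=R55): 1 row → B = 39 ✓
(A=O58, C=R57): 1 row → B = 33 ✓
Two rows agree on AC but differ on B, so AC → B does not hold.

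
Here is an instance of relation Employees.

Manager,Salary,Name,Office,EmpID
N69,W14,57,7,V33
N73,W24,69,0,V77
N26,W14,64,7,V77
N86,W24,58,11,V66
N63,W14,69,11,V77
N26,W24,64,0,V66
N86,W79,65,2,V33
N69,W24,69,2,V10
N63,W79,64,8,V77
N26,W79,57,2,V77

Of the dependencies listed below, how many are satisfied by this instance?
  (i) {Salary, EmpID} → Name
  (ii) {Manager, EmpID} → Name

(i) {Salary, EmpID} → Name: (Salary=W14, EmpID=V77): 2 rows → Name takes values {64, 69} — violation; (Salary=W24, EmpID=V66): 2 rows → Name takes values {58, 64} — violation; (Salary=W79, EmpID=V77): 2 rows → Name takes values {64, 57} — violation — fails.
(ii) {Manager, EmpID} → Name: (Manager=N26, EmpID=V77): 2 rows → Name takes values {64, 57} — violation; (Manager=N63, EmpID=V77): 2 rows → Name takes values {69, 64} — violation — fails.
None of the 2 dependencies hold.

0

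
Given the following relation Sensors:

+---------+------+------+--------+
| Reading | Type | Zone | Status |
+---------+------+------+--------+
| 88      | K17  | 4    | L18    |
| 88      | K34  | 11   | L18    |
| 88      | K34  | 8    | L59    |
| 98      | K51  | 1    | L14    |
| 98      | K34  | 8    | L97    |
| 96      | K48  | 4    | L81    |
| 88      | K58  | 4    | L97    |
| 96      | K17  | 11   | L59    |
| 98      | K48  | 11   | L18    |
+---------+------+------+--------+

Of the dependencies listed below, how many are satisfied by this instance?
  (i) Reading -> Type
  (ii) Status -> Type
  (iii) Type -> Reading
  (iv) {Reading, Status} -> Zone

0

(i) Reading -> Type: Reading=88: 4 rows → Type takes values {K17, K34, K58} — violation; Reading=98: 3 rows → Type takes values {K51, K34, K48} — violation; Reading=96: 2 rows → Type takes values {K48, K17} — violation — fails.
(ii) Status -> Type: Status=L18: 3 rows → Type takes values {K17, K34, K48} — violation; Status=L59: 2 rows → Type takes values {K34, K17} — violation; Status=L97: 2 rows → Type takes values {K34, K58} — violation — fails.
(iii) Type -> Reading: Type=K17: 2 rows → Reading takes values {88, 96} — violation; Type=K34: 3 rows → Reading takes values {88, 98} — violation; Type=K48: 2 rows → Reading takes values {96, 98} — violation — fails.
(iv) {Reading, Status} -> Zone: (Reading=88, Status=L18): 2 rows → Zone takes values {4, 11} — violation — fails.
None of the 4 dependencies hold.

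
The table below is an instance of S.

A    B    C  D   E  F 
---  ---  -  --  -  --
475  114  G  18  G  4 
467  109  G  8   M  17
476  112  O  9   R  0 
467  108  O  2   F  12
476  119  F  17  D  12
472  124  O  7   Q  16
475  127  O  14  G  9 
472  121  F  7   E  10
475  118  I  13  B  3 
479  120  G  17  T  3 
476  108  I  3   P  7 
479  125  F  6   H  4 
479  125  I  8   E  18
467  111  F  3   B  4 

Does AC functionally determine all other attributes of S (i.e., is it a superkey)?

Yes

All 14 rows have distinct AC values, so AC → (all attributes) holds and AC is a superkey.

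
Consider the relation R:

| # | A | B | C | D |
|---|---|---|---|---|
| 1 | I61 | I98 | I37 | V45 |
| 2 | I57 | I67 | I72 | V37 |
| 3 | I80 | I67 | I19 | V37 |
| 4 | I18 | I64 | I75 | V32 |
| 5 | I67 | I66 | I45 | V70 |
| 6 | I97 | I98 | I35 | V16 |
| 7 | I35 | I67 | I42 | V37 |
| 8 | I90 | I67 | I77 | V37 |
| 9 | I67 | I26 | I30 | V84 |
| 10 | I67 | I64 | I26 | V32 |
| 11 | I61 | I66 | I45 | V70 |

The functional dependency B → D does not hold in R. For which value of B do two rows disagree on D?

B=I98: rows 1, 6 → D takes values {V45, V16} — violation
B=I67: rows 2, 3, 7, 8 → D = V37, V37, V37, V37 ✓
B=I64: rows 4, 10 → D = V32, V32 ✓
B=I66: rows 5, 11 → D = V70, V70 ✓
B=I26: row 9 → D = V84 ✓
The only B value with inconsistent D is B=I98.

I98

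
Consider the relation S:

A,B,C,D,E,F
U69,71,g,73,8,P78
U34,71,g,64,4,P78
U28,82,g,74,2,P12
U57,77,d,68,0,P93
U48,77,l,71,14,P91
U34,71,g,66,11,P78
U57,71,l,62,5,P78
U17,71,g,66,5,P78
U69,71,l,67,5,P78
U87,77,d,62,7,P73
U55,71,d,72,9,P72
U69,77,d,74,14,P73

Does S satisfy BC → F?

No

(B=71, C=g): 4 rows → F = P78, P78, P78, P78 ✓
(B=82, C=g): 1 row → F = P12 ✓
(B=77, C=d): 3 rows → F takes values {P93, P73} — violation
(B=77, C=l): 1 row → F = P91 ✓
(B=71, C=l): 2 rows → F = P78, P78 ✓
(B=71, C=d): 1 row → F = P72 ✓
Two rows agree on BC but differ on F, so BC → F does not hold.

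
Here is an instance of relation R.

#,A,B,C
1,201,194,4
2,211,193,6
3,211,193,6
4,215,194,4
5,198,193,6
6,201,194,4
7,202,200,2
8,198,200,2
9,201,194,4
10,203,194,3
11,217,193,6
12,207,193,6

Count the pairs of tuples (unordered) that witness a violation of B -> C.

4

B=194: violating pairs (1,10), (4,10), (6,10), (9,10) — 4 pairs.
B=193: all 5 rows agree on C — 0 pairs.
B=200: all 2 rows agree on C — 0 pairs.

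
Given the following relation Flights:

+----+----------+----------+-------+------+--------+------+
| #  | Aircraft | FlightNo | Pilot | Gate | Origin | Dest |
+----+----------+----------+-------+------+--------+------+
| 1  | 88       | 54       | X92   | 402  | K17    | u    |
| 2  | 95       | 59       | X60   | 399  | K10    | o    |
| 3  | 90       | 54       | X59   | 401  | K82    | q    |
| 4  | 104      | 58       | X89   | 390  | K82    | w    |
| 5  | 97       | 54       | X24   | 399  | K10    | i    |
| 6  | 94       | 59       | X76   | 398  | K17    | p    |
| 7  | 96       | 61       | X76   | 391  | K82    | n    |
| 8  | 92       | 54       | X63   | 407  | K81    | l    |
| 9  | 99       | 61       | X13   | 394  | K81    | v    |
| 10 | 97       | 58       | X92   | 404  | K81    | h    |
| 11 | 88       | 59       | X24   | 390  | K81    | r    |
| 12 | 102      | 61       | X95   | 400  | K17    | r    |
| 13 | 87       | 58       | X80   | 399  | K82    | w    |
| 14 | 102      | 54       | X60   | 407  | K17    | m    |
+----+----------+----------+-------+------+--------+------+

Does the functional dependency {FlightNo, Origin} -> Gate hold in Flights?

No

(FlightNo=54, Origin=K17): rows 1, 14 → Gate takes values {402, 407} — violation
(FlightNo=59, Origin=K10): row 2 → Gate = 399 ✓
(FlightNo=54, Origin=K82): row 3 → Gate = 401 ✓
(FlightNo=58, Origin=K82): rows 4, 13 → Gate takes values {390, 399} — violation
(FlightNo=54, Origin=K10): row 5 → Gate = 399 ✓
(FlightNo=59, Origin=K17): row 6 → Gate = 398 ✓
(FlightNo=61, Origin=K82): row 7 → Gate = 391 ✓
(FlightNo=54, Origin=K81): row 8 → Gate = 407 ✓
(FlightNo=61, Origin=K81): row 9 → Gate = 394 ✓
(FlightNo=58, Origin=K81): row 10 → Gate = 404 ✓
(FlightNo=59, Origin=K81): row 11 → Gate = 390 ✓
(FlightNo=61, Origin=K17): row 12 → Gate = 400 ✓
Two rows agree on {FlightNo, Origin} but differ on Gate, so {FlightNo, Origin} -> Gate does not hold.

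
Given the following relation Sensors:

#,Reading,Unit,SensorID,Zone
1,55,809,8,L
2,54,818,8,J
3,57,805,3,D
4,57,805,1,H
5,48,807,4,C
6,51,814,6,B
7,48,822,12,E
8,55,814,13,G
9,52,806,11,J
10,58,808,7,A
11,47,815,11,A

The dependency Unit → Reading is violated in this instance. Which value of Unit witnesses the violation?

814

Unit=809: row 1 → Reading = 55 ✓
Unit=818: row 2 → Reading = 54 ✓
Unit=805: rows 3, 4 → Reading = 57, 57 ✓
Unit=807: row 5 → Reading = 48 ✓
Unit=814: rows 6, 8 → Reading takes values {51, 55} — violation
Unit=822: row 7 → Reading = 48 ✓
Unit=806: row 9 → Reading = 52 ✓
Unit=808: row 10 → Reading = 58 ✓
Unit=815: row 11 → Reading = 47 ✓
The only Unit value with inconsistent Reading is Unit=814.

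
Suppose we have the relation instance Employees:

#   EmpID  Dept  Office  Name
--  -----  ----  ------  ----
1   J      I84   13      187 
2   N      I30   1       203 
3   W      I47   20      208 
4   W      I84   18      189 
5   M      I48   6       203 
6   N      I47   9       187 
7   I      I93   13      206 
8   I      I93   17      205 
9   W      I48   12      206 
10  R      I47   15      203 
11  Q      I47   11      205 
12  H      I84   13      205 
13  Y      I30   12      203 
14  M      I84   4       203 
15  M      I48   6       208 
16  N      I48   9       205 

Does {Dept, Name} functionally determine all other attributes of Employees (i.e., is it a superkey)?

No

Rows 2 and 13 have the same {Dept, Name} value (Dept=I30, Name=203) but are distinct tuples, so {Dept, Name} does not determine every attribute — not a superkey.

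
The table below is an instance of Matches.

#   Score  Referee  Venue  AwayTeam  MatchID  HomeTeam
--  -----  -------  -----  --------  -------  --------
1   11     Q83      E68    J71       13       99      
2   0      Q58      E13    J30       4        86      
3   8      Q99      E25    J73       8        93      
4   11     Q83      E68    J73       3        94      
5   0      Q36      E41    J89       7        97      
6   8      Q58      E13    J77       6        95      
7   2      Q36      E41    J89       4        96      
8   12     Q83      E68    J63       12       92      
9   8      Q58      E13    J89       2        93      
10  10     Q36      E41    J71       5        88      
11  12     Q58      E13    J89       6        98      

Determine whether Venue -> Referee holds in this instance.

Venue=E68: rows 1, 4, 8 → Referee = Q83, Q83, Q83 ✓
Venue=E13: rows 2, 6, 9, 11 → Referee = Q58, Q58, Q58, Q58 ✓
Venue=E25: row 3 → Referee = Q99 ✓
Venue=E41: rows 5, 7, 10 → Referee = Q36, Q36, Q36 ✓
Every Venue value is associated with a single Referee value, so Venue -> Referee holds.

Yes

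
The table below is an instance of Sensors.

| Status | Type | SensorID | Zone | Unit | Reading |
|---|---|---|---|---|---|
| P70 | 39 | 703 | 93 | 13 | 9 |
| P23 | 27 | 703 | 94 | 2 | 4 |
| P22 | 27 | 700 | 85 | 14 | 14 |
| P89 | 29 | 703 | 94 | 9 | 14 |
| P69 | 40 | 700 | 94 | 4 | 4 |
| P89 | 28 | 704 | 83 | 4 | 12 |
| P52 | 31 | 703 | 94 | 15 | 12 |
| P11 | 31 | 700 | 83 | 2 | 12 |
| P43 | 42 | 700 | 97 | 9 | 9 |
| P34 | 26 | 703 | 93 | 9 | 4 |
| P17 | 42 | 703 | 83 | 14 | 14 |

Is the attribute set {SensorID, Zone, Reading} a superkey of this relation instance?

Yes

All 11 rows have distinct {SensorID, Zone, Reading} values, so {SensorID, Zone, Reading} → (all attributes) holds and {SensorID, Zone, Reading} is a superkey.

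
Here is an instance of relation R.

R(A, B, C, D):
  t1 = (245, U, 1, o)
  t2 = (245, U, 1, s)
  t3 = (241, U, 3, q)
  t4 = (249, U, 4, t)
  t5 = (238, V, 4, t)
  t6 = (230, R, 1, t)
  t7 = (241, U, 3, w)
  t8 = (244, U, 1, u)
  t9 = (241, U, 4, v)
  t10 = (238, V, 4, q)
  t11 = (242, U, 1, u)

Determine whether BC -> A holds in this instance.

(B=U, C=1): rows 1, 2, 8, 11 → A takes values {245, 244, 242} — violation
(B=U, C=3): rows 3, 7 → A = 241, 241 ✓
(B=U, C=4): rows 4, 9 → A takes values {249, 241} — violation
(B=V, C=4): rows 5, 10 → A = 238, 238 ✓
(B=R, C=1): row 6 → A = 230 ✓
Two rows agree on BC but differ on A, so BC -> A does not hold.

No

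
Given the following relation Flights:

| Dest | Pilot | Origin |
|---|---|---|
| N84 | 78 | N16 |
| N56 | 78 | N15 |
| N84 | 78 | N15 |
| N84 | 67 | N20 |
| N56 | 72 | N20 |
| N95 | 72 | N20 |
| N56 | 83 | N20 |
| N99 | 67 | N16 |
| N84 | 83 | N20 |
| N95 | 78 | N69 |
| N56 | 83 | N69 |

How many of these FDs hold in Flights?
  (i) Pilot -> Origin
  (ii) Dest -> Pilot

(i) Pilot -> Origin: Pilot=78: 4 rows → Origin takes values {N16, N15, N69} — violation; Pilot=67: 2 rows → Origin takes values {N20, N16} — violation; Pilot=83: 3 rows → Origin takes values {N20, N69} — violation — fails.
(ii) Dest -> Pilot: Dest=N84: 4 rows → Pilot takes values {78, 67, 83} — violation; Dest=N56: 4 rows → Pilot takes values {78, 72, 83} — violation; Dest=N95: 2 rows → Pilot takes values {72, 78} — violation — fails.
None of the 2 dependencies hold.

0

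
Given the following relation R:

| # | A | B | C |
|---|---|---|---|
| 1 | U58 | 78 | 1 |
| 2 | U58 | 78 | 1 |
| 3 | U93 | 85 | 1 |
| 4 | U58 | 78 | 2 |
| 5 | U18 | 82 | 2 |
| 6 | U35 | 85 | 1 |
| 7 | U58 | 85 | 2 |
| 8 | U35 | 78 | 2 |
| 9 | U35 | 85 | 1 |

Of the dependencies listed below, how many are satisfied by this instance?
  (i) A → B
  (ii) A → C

(i) A → B: A=U58: rows 1, 2, 4, 7 → B takes values {78, 85} — violation; A=U35: rows 6, 8, 9 → B takes values {85, 78} — violation — fails.
(ii) A → C: A=U58: rows 1, 2, 4, 7 → C takes values {1, 2} — violation; A=U35: rows 6, 8, 9 → C takes values {1, 2} — violation — fails.
None of the 2 dependencies hold.

0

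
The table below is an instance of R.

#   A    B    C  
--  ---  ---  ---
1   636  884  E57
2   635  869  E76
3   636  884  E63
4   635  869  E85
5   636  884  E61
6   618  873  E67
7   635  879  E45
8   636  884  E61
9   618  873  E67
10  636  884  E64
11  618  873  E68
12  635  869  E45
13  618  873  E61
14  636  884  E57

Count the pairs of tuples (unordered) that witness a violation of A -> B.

3

A=636: all 6 rows agree on B — 0 pairs.
A=635: violating pairs (2,7), (4,7), (7,12) — 3 pairs.
A=618: all 4 rows agree on B — 0 pairs.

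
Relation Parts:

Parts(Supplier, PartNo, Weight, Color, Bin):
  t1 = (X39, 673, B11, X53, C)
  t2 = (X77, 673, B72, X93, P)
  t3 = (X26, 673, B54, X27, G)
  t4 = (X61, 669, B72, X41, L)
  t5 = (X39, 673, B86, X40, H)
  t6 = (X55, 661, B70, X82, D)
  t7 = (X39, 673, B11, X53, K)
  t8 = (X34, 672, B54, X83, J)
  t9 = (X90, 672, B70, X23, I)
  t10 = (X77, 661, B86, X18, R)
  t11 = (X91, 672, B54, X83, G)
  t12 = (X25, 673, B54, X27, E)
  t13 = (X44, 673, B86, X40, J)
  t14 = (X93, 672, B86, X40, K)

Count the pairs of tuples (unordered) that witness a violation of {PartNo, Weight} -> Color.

0

(PartNo=673, Weight=B11): all 2 rows agree on Color — 0 pairs.
(PartNo=673, Weight=B54): all 2 rows agree on Color — 0 pairs.
(PartNo=673, Weight=B86): all 2 rows agree on Color — 0 pairs.
(PartNo=672, Weight=B54): all 2 rows agree on Color — 0 pairs.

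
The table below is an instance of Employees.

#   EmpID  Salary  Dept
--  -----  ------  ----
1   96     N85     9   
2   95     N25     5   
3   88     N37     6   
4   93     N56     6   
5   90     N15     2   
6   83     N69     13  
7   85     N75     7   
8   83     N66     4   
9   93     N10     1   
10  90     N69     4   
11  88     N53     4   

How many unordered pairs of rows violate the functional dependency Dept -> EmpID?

4

Dept=6: violating pairs (3,4) — 1 pair.
Dept=4: violating pairs (8,10), (8,11), (10,11) — 3 pairs.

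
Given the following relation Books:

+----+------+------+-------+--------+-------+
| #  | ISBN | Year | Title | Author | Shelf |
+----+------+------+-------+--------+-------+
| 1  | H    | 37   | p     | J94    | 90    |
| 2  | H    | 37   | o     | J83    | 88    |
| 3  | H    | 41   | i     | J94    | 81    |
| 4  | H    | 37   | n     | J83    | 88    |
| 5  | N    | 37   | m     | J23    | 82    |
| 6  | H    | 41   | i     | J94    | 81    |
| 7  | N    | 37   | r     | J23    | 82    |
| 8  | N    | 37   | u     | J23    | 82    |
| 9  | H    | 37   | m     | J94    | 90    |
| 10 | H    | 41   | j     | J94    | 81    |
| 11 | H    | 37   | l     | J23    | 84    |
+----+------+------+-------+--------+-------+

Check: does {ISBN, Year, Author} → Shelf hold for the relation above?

(ISBN=H, Year=37, Author=J94): rows 1, 9 → Shelf = 90, 90 ✓
(ISBN=H, Year=37, Author=J83): rows 2, 4 → Shelf = 88, 88 ✓
(ISBN=H, Year=41, Author=J94): rows 3, 6, 10 → Shelf = 81, 81, 81 ✓
(ISBN=N, Year=37, Author=J23): rows 5, 7, 8 → Shelf = 82, 82, 82 ✓
(ISBN=H, Year=37, Author=J23): row 11 → Shelf = 84 ✓
Every {ISBN, Year, Author} value is associated with a single Shelf value, so {ISBN, Year, Author} → Shelf holds.

Yes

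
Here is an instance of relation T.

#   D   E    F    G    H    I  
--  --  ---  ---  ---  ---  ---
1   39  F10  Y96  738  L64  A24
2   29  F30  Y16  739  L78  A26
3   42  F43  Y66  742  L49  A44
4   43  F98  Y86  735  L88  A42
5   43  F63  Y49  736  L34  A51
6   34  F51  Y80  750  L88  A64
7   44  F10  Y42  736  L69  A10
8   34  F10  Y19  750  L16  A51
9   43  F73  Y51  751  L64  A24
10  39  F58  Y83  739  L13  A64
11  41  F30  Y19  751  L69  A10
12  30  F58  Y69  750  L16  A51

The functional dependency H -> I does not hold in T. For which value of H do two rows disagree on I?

H=L64: rows 1, 9 → I = A24, A24 ✓
H=L78: row 2 → I = A26 ✓
H=L49: row 3 → I = A44 ✓
H=L88: rows 4, 6 → I takes values {A42, A64} — violation
H=L34: row 5 → I = A51 ✓
H=L69: rows 7, 11 → I = A10, A10 ✓
H=L16: rows 8, 12 → I = A51, A51 ✓
H=L13: row 10 → I = A64 ✓
The only H value with inconsistent I is H=L88.

L88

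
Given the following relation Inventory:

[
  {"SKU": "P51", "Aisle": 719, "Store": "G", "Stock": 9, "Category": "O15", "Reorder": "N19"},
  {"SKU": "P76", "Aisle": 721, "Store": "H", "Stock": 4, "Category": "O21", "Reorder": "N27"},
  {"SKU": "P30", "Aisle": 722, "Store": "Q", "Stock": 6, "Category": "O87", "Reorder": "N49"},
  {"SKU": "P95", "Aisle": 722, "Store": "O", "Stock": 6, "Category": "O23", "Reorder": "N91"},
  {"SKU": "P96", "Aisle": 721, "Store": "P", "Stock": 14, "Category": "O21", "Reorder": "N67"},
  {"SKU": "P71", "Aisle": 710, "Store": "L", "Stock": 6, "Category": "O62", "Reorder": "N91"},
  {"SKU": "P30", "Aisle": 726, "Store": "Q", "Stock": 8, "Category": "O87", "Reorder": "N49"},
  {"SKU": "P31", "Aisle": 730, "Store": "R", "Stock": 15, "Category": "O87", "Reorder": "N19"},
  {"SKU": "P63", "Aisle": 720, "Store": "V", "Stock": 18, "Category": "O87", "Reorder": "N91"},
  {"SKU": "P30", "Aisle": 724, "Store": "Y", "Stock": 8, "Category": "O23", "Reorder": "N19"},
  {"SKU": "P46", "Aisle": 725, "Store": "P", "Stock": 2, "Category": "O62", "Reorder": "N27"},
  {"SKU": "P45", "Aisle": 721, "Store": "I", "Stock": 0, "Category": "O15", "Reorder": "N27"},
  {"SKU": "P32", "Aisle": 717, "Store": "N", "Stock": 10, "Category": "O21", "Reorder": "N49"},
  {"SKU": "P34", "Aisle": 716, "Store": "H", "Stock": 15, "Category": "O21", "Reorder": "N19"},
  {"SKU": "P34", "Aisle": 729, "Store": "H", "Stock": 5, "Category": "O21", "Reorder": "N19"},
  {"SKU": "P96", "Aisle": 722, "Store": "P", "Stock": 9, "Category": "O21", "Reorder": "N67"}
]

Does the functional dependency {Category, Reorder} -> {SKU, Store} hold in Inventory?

(Category=O15, Reorder=N19): 1 row → {SKU,Store} = (P51, G) ✓
(Category=O21, Reorder=N27): 1 row → {SKU,Store} = (P76, H) ✓
(Category=O87, Reorder=N49): 2 rows → {SKU,Store} = (P30, Q), (P30, Q) ✓
(Category=O23, Reorder=N91): 1 row → {SKU,Store} = (P95, O) ✓
(Category=O21, Reorder=N67): 2 rows → {SKU,Store} = (P96, P), (P96, P) ✓
(Category=O62, Reorder=N91): 1 row → {SKU,Store} = (P71, L) ✓
(Category=O87, Reorder=N19): 1 row → {SKU,Store} = (P31, R) ✓
(Category=O87, Reorder=N91): 1 row → {SKU,Store} = (P63, V) ✓
(Category=O23, Reorder=N19): 1 row → {SKU,Store} = (P30, Y) ✓
(Category=O62, Reorder=N27): 1 row → {SKU,Store} = (P46, P) ✓
(Category=O15, Reorder=N27): 1 row → {SKU,Store} = (P45, I) ✓
(Category=O21, Reorder=N49): 1 row → {SKU,Store} = (P32, N) ✓
(Category=O21, Reorder=N19): 2 rows → {SKU,Store} = (P34, H), (P34, H) ✓
Every {Category, Reorder} value is associated with a single {SKU, Store} value, so {Category, Reorder} -> {SKU, Store} holds.

Yes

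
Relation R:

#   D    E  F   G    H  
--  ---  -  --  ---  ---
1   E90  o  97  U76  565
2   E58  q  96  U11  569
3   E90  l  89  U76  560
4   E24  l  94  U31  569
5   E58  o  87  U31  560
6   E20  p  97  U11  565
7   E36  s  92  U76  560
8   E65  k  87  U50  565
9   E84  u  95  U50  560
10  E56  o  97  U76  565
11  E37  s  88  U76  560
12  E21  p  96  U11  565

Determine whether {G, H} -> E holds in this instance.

(G=U76, H=565): rows 1, 10 → E = o, o ✓
(G=U11, H=569): row 2 → E = q ✓
(G=U76, H=560): rows 3, 7, 11 → E takes values {l, s} — violation
(G=U31, H=569): row 4 → E = l ✓
(G=U31, H=560): row 5 → E = o ✓
(G=U11, H=565): rows 6, 12 → E = p, p ✓
(G=U50, H=565): row 8 → E = k ✓
(G=U50, H=560): row 9 → E = u ✓
Two rows agree on {G, H} but differ on E, so {G, H} -> E does not hold.

No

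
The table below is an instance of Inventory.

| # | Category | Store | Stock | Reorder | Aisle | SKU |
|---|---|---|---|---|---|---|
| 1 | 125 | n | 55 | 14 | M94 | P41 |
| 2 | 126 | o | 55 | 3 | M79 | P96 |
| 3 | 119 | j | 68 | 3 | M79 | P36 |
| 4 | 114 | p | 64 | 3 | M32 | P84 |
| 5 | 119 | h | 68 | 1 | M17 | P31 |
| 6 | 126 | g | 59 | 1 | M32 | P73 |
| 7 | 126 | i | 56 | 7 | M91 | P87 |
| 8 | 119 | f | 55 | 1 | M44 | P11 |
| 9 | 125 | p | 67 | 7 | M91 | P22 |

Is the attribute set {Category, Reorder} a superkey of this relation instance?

Rows 5 and 8 have the same {Category, Reorder} value (Category=119, Reorder=1) but are distinct tuples, so {Category, Reorder} does not determine every attribute — not a superkey.

No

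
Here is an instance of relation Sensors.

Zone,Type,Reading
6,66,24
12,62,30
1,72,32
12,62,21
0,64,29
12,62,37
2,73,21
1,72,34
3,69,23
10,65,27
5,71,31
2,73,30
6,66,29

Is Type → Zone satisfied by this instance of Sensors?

Yes

Type=66: 2 rows → Zone = 6, 6 ✓
Type=62: 3 rows → Zone = 12, 12, 12 ✓
Type=72: 2 rows → Zone = 1, 1 ✓
Type=64: 1 row → Zone = 0 ✓
Type=73: 2 rows → Zone = 2, 2 ✓
Type=69: 1 row → Zone = 3 ✓
Type=65: 1 row → Zone = 10 ✓
Type=71: 1 row → Zone = 5 ✓
Every Type value is associated with a single Zone value, so Type → Zone holds.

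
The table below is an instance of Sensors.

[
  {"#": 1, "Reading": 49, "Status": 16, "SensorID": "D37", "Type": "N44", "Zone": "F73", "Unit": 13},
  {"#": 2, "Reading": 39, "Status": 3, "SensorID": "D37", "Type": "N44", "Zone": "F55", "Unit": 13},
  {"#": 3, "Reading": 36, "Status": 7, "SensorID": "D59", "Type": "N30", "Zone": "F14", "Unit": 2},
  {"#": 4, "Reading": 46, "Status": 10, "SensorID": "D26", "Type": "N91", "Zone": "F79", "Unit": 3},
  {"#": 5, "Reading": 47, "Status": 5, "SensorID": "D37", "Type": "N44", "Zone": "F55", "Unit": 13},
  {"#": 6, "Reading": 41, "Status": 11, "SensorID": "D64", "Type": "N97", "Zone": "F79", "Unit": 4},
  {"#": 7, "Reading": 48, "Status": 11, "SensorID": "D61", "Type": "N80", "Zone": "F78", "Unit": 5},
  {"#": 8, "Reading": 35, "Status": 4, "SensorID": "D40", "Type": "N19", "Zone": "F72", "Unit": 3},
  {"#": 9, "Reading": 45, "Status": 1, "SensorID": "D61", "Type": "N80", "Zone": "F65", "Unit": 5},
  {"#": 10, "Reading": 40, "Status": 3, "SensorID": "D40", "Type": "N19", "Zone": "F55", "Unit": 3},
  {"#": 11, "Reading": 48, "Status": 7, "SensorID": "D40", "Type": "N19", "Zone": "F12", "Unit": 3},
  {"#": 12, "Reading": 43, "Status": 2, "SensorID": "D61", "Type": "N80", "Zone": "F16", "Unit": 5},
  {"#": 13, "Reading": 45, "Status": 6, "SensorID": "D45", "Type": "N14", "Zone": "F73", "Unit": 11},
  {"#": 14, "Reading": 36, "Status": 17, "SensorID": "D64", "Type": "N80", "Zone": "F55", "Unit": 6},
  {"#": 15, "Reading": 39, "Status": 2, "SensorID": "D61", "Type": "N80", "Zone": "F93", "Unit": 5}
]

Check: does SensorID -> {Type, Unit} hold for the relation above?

SensorID=D37: rows 1, 2, 5 → {Type,Unit} = (N44, 13), (N44, 13), (N44, 13) ✓
SensorID=D59: row 3 → {Type,Unit} = (N30, 2) ✓
SensorID=D26: row 4 → {Type,Unit} = (N91, 3) ✓
SensorID=D64: rows 6, 14 → {Type,Unit} takes values {(N97, 4), (N80, 6)} — violation
SensorID=D61: rows 7, 9, 12, 15 → {Type,Unit} = (N80, 5), (N80, 5), (N80, 5), (N80, 5) ✓
SensorID=D40: rows 8, 10, 11 → {Type,Unit} = (N19, 3), (N19, 3), (N19, 3) ✓
SensorID=D45: row 13 → {Type,Unit} = (N14, 11) ✓
Two rows agree on SensorID but differ on {Type, Unit}, so SensorID -> {Type, Unit} does not hold.

No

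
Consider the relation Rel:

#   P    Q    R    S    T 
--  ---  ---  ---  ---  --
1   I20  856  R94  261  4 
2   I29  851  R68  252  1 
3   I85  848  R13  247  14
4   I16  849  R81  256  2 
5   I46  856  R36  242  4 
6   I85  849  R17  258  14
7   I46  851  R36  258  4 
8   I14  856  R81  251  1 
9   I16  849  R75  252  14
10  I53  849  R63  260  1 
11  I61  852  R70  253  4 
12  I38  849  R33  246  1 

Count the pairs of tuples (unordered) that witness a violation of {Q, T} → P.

(Q=856, T=4): violating pairs (1,5) — 1 pair.
(Q=849, T=14): violating pairs (6,9) — 1 pair.
(Q=849, T=1): violating pairs (10,12) — 1 pair.

3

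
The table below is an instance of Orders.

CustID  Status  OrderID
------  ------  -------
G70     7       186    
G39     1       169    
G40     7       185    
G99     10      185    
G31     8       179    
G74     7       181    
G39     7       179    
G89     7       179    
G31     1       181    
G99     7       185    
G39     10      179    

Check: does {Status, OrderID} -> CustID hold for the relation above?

No

(Status=7, OrderID=186): 1 row → CustID = G70 ✓
(Status=1, OrderID=169): 1 row → CustID = G39 ✓
(Status=7, OrderID=185): 2 rows → CustID takes values {G40, G99} — violation
(Status=10, OrderID=185): 1 row → CustID = G99 ✓
(Status=8, OrderID=179): 1 row → CustID = G31 ✓
(Status=7, OrderID=181): 1 row → CustID = G74 ✓
(Status=7, OrderID=179): 2 rows → CustID takes values {G39, G89} — violation
(Status=1, OrderID=181): 1 row → CustID = G31 ✓
(Status=10, OrderID=179): 1 row → CustID = G39 ✓
Two rows agree on {Status, OrderID} but differ on CustID, so {Status, OrderID} -> CustID does not hold.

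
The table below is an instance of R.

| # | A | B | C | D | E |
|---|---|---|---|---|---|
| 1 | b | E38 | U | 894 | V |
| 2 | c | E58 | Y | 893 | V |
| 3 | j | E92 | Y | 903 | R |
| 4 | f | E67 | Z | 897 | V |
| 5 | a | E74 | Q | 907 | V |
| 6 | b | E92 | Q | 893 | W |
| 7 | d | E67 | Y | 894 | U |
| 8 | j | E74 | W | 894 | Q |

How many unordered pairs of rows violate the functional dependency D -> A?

D=894: violating pairs (1,7), (1,8), (7,8) — 3 pairs.
D=893: violating pairs (2,6) — 1 pair.

4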